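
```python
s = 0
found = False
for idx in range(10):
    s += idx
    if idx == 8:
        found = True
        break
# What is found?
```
Trace:
  s=0
  s=0, found=False
  s=0, found=False, idx=0
  s=1, found=False, idx=1
  s=3, found=False, idx=2
  s=6, found=False, idx=3
  s=10, found=False, idx=4
  s=15, found=False, idx=5
  s=21, found=False, idx=6
  s=28, found=False, idx=7
  s=36, found=True, idx=8

Final answer: True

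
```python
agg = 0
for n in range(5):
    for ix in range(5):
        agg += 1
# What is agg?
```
Trace:
  agg=0
  agg=1, n=0, ix=0
  agg=2, n=0, ix=1
  agg=3, n=0, ix=2
  agg=4, n=0, ix=3
  agg=5, n=0, ix=4
  agg=6, n=1, ix=0
  agg=7, n=1, ix=1
  agg=8, n=1, ix=2
  agg=9, n=1, ix=3
  agg=10, n=1, ix=4
  agg=11, n=2, ix=0
  agg=12, n=2, ix=1
  agg=13, n=2, ix=2
  agg=14, n=2, ix=3
  agg=15, n=2, ix=4
  agg=16, n=3, ix=0
  agg=17, n=3, ix=1
  agg=18, n=3, ix=2
  agg=19, n=3, ix=3
  agg=20, n=3, ix=4
  agg=21, n=4, ix=0
  agg=22, n=4, ix=1
  agg=23, n=4, ix=2
  agg=24, n=4, ix=3
  agg=25, n=4, ix=4

Final answer: 25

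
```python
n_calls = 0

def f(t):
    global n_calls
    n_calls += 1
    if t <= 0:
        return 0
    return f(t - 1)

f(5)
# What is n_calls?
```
Call trace:
f(t=5)
  f(t=4)
    f(t=3)
      f(t=2)
        f(t=1)
          f(t=0)
          -> return 0
        -> return 0
      -> return 0
    -> return 0
  -> return 0
-> return 0

n_calls is incremented once per call. f is entered once for each t = 5, 4, 3, 2, 1, 0 (the t <= 0 call returns without recursing), i.e. 5 + 1 calls.
n_calls = 6

Final answer: 6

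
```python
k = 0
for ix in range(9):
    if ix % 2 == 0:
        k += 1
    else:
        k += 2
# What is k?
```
Trace:
  k=0
  k=1, ix=0
  k=3, ix=1
  k=4, ix=2
  k=6, ix=3
  k=7, ix=4
  k=9, ix=5
  k=10, ix=6
  k=12, ix=7
  k=13, ix=8

Final answer: 13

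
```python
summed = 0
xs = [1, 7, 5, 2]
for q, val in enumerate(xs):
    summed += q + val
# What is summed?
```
Trace:
  summed=0
  summed=1, q=0, val=1
  summed=9, q=1, val=7
  summed=16, q=2, val=5
  summed=21, q=3, val=2

Final answer: 21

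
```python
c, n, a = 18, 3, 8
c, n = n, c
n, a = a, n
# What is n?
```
Trace:
  c=18, n=3, a=8
  c=3, n=18, a=8
  c=3, n=8, a=18

Final answer: 8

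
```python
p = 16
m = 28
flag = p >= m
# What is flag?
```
Trace:
  p=16
  p=16, m=28
  p=16, m=28, flag=False

Final answer: False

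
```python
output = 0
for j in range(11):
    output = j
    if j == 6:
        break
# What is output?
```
Trace:
  output=0
  output=0, j=0
  output=1, j=1
  output=2, j=2
  output=3, j=3
  output=4, j=4
  output=5, j=5
  output=6, j=6

Final answer: 6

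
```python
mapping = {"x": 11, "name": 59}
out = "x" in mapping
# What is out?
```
Trace:
  mapping={'x': 11, 'name': 59}
  mapping={'x': 11, 'name': 59}, out=True

Final answer: True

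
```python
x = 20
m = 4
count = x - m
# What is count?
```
Trace:
  x=20
  x=20, m=4
  x=20, m=4, count=16

Final answer: 16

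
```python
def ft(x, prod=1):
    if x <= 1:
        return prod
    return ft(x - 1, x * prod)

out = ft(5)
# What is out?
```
Call trace:
ft(x=5, prod=1)
  ft(x=4, prod=5)
    ft(x=3, prod=20)
      ft(x=2, prod=60)
        ft(x=1, prod=120)
        -> return 120
      -> return 120
    -> return 120
  -> return 120
-> return 120

Final answer: 120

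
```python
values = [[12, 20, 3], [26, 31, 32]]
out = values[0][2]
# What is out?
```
Trace:
  values=[[12, 20, 3], [26, 31, 32]]
  values=[[12, 20, 3], [26, 31, 32]], out=3

Final answer: 3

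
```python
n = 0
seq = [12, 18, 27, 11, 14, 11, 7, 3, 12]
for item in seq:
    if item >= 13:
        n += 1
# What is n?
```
Trace:
  n=0
  n=0, item=12
  n=1, item=18
  n=2, item=27
  n=2, item=11
  n=3, item=14
  n=3, item=11
  n=3, item=7
  n=3, item=3
  n=3, item=12

Final answer: 3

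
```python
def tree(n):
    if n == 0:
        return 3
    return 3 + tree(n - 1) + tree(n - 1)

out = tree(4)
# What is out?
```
Call trace (a repeated sub-call is expanded the first time; later identical calls just restate its return value):
tree(n=4)
  tree(n=3)
    tree(n=2)
      tree(n=1)
        tree(n=0)
        -> return 3
        tree(n=0)
        -> return 3
      -> return 9
      tree(n=1) -> return 9  (same call as traced above)
    -> return 21
    tree(n=2) -> return 21  (same call as traced above)
  -> return 45
  tree(n=3) -> return 45  (same call as traced above)
-> return 93

Final answer: 93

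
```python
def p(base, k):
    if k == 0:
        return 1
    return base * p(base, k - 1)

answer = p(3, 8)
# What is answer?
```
Call trace:
p(base=3, k=8)
  p(base=3, k=7)
    p(base=3, k=6)
      p(base=3, k=5)
        p(base=3, k=4)
          p(base=3, k=3)
            p(base=3, k=2)
              p(base=3, k=1)
                p(base=3, k=0)
                -> return 1
              -> return 3
            -> return 9
          -> return 27
        -> return 81
      -> return 243
    -> return 729
  -> return 2187
-> return 6561

Final answer: 6561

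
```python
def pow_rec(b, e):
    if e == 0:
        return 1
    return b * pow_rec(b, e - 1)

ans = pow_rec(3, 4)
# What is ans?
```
Call trace:
pow_rec(b=3, e=4)
  pow_rec(b=3, e=3)
    pow_rec(b=3, e=2)
      pow_rec(b=3, e=1)
        pow_rec(b=3, e=0)
        -> return 1
      -> return 3
    -> return 9
  -> return 27
-> return 81

Final answer: 81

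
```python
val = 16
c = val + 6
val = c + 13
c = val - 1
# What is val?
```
Trace:
  val=16
  val=16, c=22
  val=35, c=22
  val=35, c=34

Final answer: 35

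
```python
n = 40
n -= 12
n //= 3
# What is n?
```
Trace:
  n=40
  n=28
  n=9

Final answer: 9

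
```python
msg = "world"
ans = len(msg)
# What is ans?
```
Trace:
  msg='world'
  msg='world', ans=5

Final answer: 5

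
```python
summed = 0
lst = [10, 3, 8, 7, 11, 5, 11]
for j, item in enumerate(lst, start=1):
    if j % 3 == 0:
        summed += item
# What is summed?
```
Trace:
  summed=0
  summed=0, j=1, item=10
  summed=0, j=2, item=3
  summed=8, j=3, item=8
  summed=8, j=4, item=7
  summed=8, j=5, item=11
  summed=13, j=6, item=5
  summed=13, j=7, item=11

Final answer: 13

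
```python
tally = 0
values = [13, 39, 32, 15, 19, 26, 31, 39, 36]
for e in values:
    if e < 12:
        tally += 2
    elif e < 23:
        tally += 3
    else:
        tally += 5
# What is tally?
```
Trace:
  tally=0
  tally=3, e=13
  tally=8, e=39
  tally=13, e=32
  tally=16, e=15
  tally=19, e=19
  tally=24, e=26
  tally=29, e=31
  tally=34, e=39
  tally=39, e=36

Final answer: 39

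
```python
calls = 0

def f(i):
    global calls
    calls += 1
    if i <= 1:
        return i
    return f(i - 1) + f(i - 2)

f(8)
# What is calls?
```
Call trace (a repeated sub-call is expanded the first time; later identical calls just restate its return value):
f(i=8)
  f(i=7)
    f(i=6)
      f(i=5)
        f(i=4)
          f(i=3)
            f(i=2)
              f(i=1)
              -> return 1
              f(i=0)
              -> return 0
            -> return 1
            f(i=1)
            -> return 1
          -> return 2
          f(i=2) -> return 1  (same call as traced above)
        -> return 3
        f(i=3) -> return 2  (same call as traced above)
      -> return 5
      f(i=4) -> return 3  (same call as traced above)
    -> return 8
    f(i=5) -> return 5  (same call as traced above)
  -> return 13
  f(i=6) -> return 8  (same call as traced above)
-> return 21

calls is incremented once per call, so count the calls in each subtree. Let C(i) = number of calls made by f(i).
C(0) = C(1) = 1 (base case, no recursion); C(i) = 1 + C(i - 1) + C(i - 2) otherwise.
C(2) = 1 + C(1) + C(0) = 1 + 1 + 1 = 3
C(3) = 1 + C(2) + C(1) = 1 + 3 + 1 = 5
C(4) = 1 + C(3) + C(2) = 1 + 5 + 3 = 9
C(5) = 1 + C(4) + C(3) = 1 + 9 + 5 = 15
C(6) = 1 + C(5) + C(4) = 1 + 15 + 9 = 25
C(7) = 1 + C(6) + C(5) = 1 + 25 + 15 = 41
C(8) = 1 + C(7) + C(6) = 1 + 41 + 25 = 67
calls = C(8) = 67

Final answer: 67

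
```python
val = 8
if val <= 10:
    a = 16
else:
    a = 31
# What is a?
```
Trace:
  val=8
  val=8, a=16

Final answer: 16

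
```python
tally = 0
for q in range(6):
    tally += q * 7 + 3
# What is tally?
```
Trace:
  tally=0
  tally=3, q=0
  tally=13, q=1
  tally=30, q=2
  tally=54, q=3
  tally=85, q=4
  tally=123, q=5

Final answer: 123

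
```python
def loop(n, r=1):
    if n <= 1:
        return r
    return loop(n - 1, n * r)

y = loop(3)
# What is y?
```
Call trace:
loop(n=3, r=1)
  loop(n=2, r=3)
    loop(n=1, r=6)
    -> return 6
  -> return 6
-> return 6

Final answer: 6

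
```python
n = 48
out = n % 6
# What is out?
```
Trace:
  n=48
  n=48, out=0

Final answer: 0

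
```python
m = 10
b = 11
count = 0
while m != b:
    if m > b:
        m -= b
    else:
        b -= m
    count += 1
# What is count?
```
Trace:
  m=10
  m=10, b=11
  m=10, b=11, count=0
  m=10, b=1, count=1
  m=9, b=1, count=2
  m=8, b=1, count=3
  m=7, b=1, count=4
  m=6, b=1, count=5
  m=5, b=1, count=6
  m=4, b=1, count=7
  m=3, b=1, count=8
  m=2, b=1, count=9
  m=1, b=1, count=10

Final answer: 10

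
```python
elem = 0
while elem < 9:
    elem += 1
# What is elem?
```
Trace:
  elem=0
  elem=1
  elem=2
  elem=3
  elem=4
  elem=5
  elem=6
  elem=7
  elem=8
  elem=9

Final answer: 9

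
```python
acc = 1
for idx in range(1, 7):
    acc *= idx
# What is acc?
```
Trace:
  acc=1
  acc=1, idx=1
  acc=2, idx=2
  acc=6, idx=3
  acc=24, idx=4
  acc=120, idx=5
  acc=720, idx=6

Final answer: 720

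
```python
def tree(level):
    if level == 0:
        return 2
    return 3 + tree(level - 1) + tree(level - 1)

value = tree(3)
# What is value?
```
Call trace (a repeated sub-call is expanded the first time; later identical calls just restate its return value):
tree(level=3)
  tree(level=2)
    tree(level=1)
      tree(level=0)
      -> return 2
      tree(level=0)
      -> return 2
    -> return 7
    tree(level=1) -> return 7  (same call as traced above)
  -> return 17
  tree(level=2) -> return 17  (same call as traced above)
-> return 37

Final answer: 37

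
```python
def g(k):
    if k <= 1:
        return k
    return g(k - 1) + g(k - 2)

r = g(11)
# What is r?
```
Call trace (a repeated sub-call is expanded the first time; later identical calls just restate its return value):
g(k=11)
  g(k=10)
    g(k=9)
      g(k=8)
        g(k=7)
          g(k=6)
            g(k=5)
              g(k=4)
                g(k=3)
                  g(k=2)
                    g(k=1)
                    -> return 1
                    g(k=0)
                    -> return 0
                  -> return 1
                  g(k=1)
                  -> return 1
                -> return 2
                g(k=2) -> return 1  (same call as traced above)
              -> return 3
              g(k=3) -> return 2  (same call as traced above)
            -> return 5
            g(k=4) -> return 3  (same call as traced above)
          -> return 8
          g(k=5) -> return 5  (same call as traced above)
        -> return 13
        g(k=6) -> return 8  (same call as traced above)
      -> return 21
      g(k=7) -> return 13  (same call as traced above)
    -> return 34
    g(k=8) -> return 21  (same call as traced above)
  -> return 55
  g(k=9) -> return 34  (same call as traced above)
-> return 89

Final answer: 89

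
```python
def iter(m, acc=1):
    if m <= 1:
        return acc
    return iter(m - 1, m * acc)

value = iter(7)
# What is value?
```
Call trace:
iter(m=7, acc=1)
  iter(m=6, acc=7)
    iter(m=5, acc=42)
      iter(m=4, acc=210)
        iter(m=3, acc=840)
          iter(m=2, acc=2520)
            iter(m=1, acc=5040)
            -> return 5040
          -> return 5040
        -> return 5040
      -> return 5040
    -> return 5040
  -> return 5040
-> return 5040

Final answer: 5040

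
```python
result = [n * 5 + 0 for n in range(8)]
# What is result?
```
Trace:
  n=0
  n=1
  n=2
  n=3
  n=4
  n=5
  n=6
  n=7
  result=[0, 5, 10, 15, 20, 25, 30, 35]

Final answer: [0, 5, 10, 15, 20, 25, 30, 35]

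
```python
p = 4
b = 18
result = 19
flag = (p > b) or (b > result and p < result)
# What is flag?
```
Trace:
  p=4
  p=4, b=18
  p=4, b=18, result=19
  p=4, b=18, result=19, flag=False

Final answer: False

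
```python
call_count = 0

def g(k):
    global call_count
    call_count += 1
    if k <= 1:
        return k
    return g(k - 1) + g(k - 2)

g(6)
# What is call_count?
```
Call trace (a repeated sub-call is expanded the first time; later identical calls just restate its return value):
g(k=6)
  g(k=5)
    g(k=4)
      g(k=3)
        g(k=2)
          g(k=1)
          -> return 1
          g(k=0)
          -> return 0
        -> return 1
        g(k=1)
        -> return 1
      -> return 2
      g(k=2) -> return 1  (same call as traced above)
    -> return 3
    g(k=3) -> return 2  (same call as traced above)
  -> return 5
  g(k=4) -> return 3  (same call as traced above)
-> return 8

call_count is incremented once per call, so count the calls in each subtree. Let C(k) = number of calls made by g(k).
C(0) = C(1) = 1 (base case, no recursion); C(k) = 1 + C(k - 1) + C(k - 2) otherwise.
C(2) = 1 + C(1) + C(0) = 1 + 1 + 1 = 3
C(3) = 1 + C(2) + C(1) = 1 + 3 + 1 = 5
C(4) = 1 + C(3) + C(2) = 1 + 5 + 3 = 9
C(5) = 1 + C(4) + C(3) = 1 + 9 + 5 = 15
C(6) = 1 + C(5) + C(4) = 1 + 15 + 9 = 25
call_count = C(6) = 25

Final answer: 25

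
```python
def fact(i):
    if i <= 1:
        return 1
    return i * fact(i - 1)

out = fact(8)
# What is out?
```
Call trace:
fact(i=8)
  fact(i=7)
    fact(i=6)
      fact(i=5)
        fact(i=4)
          fact(i=3)
            fact(i=2)
              fact(i=1)
              -> return 1
            -> return 2
          -> return 6
        -> return 24
      -> return 120
    -> return 720
  -> return 5040
-> return 40320

Final answer: 40320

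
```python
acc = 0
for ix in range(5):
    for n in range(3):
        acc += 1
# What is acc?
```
Trace:
  acc=0
  acc=1, ix=0, n=0
  acc=2, ix=0, n=1
  acc=3, ix=0, n=2
  acc=4, ix=1, n=0
  acc=5, ix=1, n=1
  acc=6, ix=1, n=2
  acc=7, ix=2, n=0
  acc=8, ix=2, n=1
  acc=9, ix=2, n=2
  acc=10, ix=3, n=0
  acc=11, ix=3, n=1
  acc=12, ix=3, n=2
  acc=13, ix=4, n=0
  acc=14, ix=4, n=1
  acc=15, ix=4, n=2

Final answer: 15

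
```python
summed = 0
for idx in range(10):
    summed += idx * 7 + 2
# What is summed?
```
Trace:
  summed=0
  summed=2, idx=0
  summed=11, idx=1
  summed=27, idx=2
  summed=50, idx=3
  summed=80, idx=4
  summed=117, idx=5
  summed=161, idx=6
  summed=212, idx=7
  summed=270, idx=8
  summed=335, idx=9

Final answer: 335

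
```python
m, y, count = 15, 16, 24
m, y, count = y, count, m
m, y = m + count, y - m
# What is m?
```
Trace:
  m=15, y=16, count=24
  m=16, y=24, count=15
  m=31, y=8, count=15

Final answer: 31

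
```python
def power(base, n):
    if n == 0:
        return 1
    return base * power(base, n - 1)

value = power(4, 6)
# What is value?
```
Call trace:
power(base=4, n=6)
  power(base=4, n=5)
    power(base=4, n=4)
      power(base=4, n=3)
        power(base=4, n=2)
          power(base=4, n=1)
            power(base=4, n=0)
            -> return 1
          -> return 4
        -> return 16
      -> return 64
    -> return 256
  -> return 1024
-> return 4096

Final answer: 4096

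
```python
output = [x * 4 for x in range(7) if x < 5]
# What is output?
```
Trace:
  x=0
  x=1
  x=2
  x=3
  x=4
  x=5
  x=6
  output=[0, 4, 8, 12, 16]

Final answer: [0, 4, 8, 12, 16]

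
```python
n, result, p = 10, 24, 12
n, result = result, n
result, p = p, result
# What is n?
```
Trace:
  n=10, result=24, p=12
  n=24, result=10, p=12
  n=24, result=12, p=10

Final answer: 24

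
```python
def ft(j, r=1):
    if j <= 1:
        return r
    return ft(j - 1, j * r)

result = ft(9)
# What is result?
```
Call trace:
ft(j=9, r=1)
  ft(j=8, r=9)
    ft(j=7, r=72)
      ft(j=6, r=504)
        ft(j=5, r=3024)
          ft(j=4, r=15120)
            ft(j=3, r=60480)
              ft(j=2, r=181440)
                ft(j=1, r=362880)
                -> return 362880
              -> return 362880
            -> return 362880
          -> return 362880
        -> return 362880
      -> return 362880
    -> return 362880
  -> return 362880
-> return 362880

Final answer: 362880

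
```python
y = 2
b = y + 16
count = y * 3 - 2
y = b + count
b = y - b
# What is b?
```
Trace:
  y=2
  y=2, b=18
  y=2, b=18, count=4
  y=22, b=18, count=4
  y=22, b=4, count=4

Final answer: 4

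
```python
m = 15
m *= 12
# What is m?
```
Trace:
  m=15
  m=180

Final answer: 180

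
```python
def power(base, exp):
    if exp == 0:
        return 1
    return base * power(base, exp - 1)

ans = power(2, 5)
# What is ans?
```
Call trace:
power(base=2, exp=5)
  power(base=2, exp=4)
    power(base=2, exp=3)
      power(base=2, exp=2)
        power(base=2, exp=1)
          power(base=2, exp=0)
          -> return 1
        -> return 2
      -> return 4
    -> return 8
  -> return 16
-> return 32

Final answer: 32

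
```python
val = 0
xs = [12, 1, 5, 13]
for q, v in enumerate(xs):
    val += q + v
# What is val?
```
Trace:
  val=0
  val=12, q=0, v=12
  val=14, q=1, v=1
  val=21, q=2, v=5
  val=37, q=3, v=13

Final answer: 37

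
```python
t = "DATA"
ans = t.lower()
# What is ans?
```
Trace:
  t='DATA'
  t='DATA', ans='data'

Final answer: 'data'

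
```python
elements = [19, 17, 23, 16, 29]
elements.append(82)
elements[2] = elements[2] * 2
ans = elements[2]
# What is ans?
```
Trace:
  elements=[19, 17, 23, 16, 29]
  elements=[19, 17, 23, 16, 29, 82]
  elements=[19, 17, 46, 16, 29, 82]
  elements=[19, 17, 46, 16, 29, 82], ans=46

Final answer: 46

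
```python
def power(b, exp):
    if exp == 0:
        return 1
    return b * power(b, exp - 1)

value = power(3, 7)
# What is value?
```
Call trace:
power(b=3, exp=7)
  power(b=3, exp=6)
    power(b=3, exp=5)
      power(b=3, exp=4)
        power(b=3, exp=3)
          power(b=3, exp=2)
            power(b=3, exp=1)
              power(b=3, exp=0)
              -> return 1
            -> return 3
          -> return 9
        -> return 27
      -> return 81
    -> return 243
  -> return 729
-> return 2187

Final answer: 2187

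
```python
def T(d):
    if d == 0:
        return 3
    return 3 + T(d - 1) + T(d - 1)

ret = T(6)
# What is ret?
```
Call trace (a repeated sub-call is expanded the first time; later identical calls just restate its return value):
T(d=6)
  T(d=5)
    T(d=4)
      T(d=3)
        T(d=2)
          T(d=1)
            T(d=0)
            -> return 3
            T(d=0)
            -> return 3
          -> return 9
          T(d=1) -> return 9  (same call as traced above)
        -> return 21
        T(d=2) -> return 21  (same call as traced above)
      -> return 45
      T(d=3) -> return 45  (same call as traced above)
    -> return 93
    T(d=4) -> return 93  (same call as traced above)
  -> return 189
  T(d=5) -> return 189  (same call as traced above)
-> return 381

Final answer: 381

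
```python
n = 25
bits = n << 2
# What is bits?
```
Trace:
  n=25
  n=25, bits=100

Final answer: 100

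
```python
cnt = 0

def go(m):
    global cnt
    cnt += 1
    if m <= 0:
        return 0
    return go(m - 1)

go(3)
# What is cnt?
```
Call trace:
go(m=3)
  go(m=2)
    go(m=1)
      go(m=0)
      -> return 0
    -> return 0
  -> return 0
-> return 0

cnt is incremented once per call. go is entered once for each m = 3, 2, 1, 0 (the m <= 0 call returns without recursing), i.e. 3 + 1 calls.
cnt = 4

Final answer: 4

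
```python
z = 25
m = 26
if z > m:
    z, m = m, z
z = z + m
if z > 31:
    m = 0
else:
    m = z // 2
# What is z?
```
Trace:
  z=25
  z=25, m=26
  z=25, m=26
  z=51, m=26
  z=51, m=0

Final answer: 51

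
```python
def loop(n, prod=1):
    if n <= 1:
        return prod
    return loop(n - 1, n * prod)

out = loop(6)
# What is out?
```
Call trace:
loop(n=6, prod=1)
  loop(n=5, prod=6)
    loop(n=4, prod=30)
      loop(n=3, prod=120)
        loop(n=2, prod=360)
          loop(n=1, prod=720)
          -> return 720
        -> return 720
      -> return 720
    -> return 720
  -> return 720
-> return 720

Final answer: 720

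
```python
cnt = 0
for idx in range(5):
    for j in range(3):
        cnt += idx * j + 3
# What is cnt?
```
Trace:
  cnt=0
  cnt=3, idx=0, j=0
  cnt=6, idx=0, j=1
  cnt=9, idx=0, j=2
  cnt=12, idx=1, j=0
  cnt=16, idx=1, j=1
  cnt=21, idx=1, j=2
  cnt=24, idx=2, j=0
  cnt=29, idx=2, j=1
  cnt=36, idx=2, j=2
  cnt=39, idx=3, j=0
  cnt=45, idx=3, j=1
  cnt=54, idx=3, j=2
  cnt=57, idx=4, j=0
  cnt=64, idx=4, j=1
  cnt=75, idx=4, j=2

Final answer: 75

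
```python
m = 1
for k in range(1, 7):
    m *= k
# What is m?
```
Trace:
  m=1
  m=1, k=1
  m=2, k=2
  m=6, k=3
  m=24, k=4
  m=120, k=5
  m=720, k=6

Final answer: 720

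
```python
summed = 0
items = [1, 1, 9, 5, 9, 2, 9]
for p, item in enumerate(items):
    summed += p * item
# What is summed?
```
Trace:
  summed=0
  summed=0, p=0, item=1
  summed=1, p=1, item=1
  summed=19, p=2, item=9
  summed=34, p=3, item=5
  summed=70, p=4, item=9
  summed=80, p=5, item=2
  summed=134, p=6, item=9

Final answer: 134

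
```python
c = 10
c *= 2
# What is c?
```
Trace:
  c=10
  c=20

Final answer: 20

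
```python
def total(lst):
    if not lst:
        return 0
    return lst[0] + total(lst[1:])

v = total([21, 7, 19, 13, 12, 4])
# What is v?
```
Call trace:
total(lst=[21, 7, 19, 13, 12, 4])
  total(lst=[7, 19, 13, 12, 4])
    total(lst=[19, 13, 12, 4])
      total(lst=[13, 12, 4])
        total(lst=[12, 4])
          total(lst=[4])
            total(lst=[])
            -> return 0
          -> return 4
        -> return 16
      -> return 29
    -> return 48
  -> return 55
-> return 76

Final answer: 76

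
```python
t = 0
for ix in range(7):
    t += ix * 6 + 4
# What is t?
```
Trace:
  t=0
  t=4, ix=0
  t=14, ix=1
  t=30, ix=2
  t=52, ix=3
  t=80, ix=4
  t=114, ix=5
  t=154, ix=6

Final answer: 154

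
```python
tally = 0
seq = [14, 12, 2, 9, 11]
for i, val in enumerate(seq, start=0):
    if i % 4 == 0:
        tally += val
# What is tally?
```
Trace:
  tally=0
  tally=14, i=0, val=14
  tally=14, i=1, val=12
  tally=14, i=2, val=2
  tally=14, i=3, val=9
  tally=25, i=4, val=11

Final answer: 25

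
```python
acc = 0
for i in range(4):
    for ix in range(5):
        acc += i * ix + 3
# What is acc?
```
Trace:
  acc=0
  acc=3, i=0, ix=0
  acc=6, i=0, ix=1
  acc=9, i=0, ix=2
  acc=12, i=0, ix=3
  acc=15, i=0, ix=4
  acc=18, i=1, ix=0
  acc=22, i=1, ix=1
  acc=27, i=1, ix=2
  acc=33, i=1, ix=3
  acc=40, i=1, ix=4
  acc=43, i=2, ix=0
  acc=48, i=2, ix=1
  acc=55, i=2, ix=2
  acc=64, i=2, ix=3
  acc=75, i=2, ix=4
  acc=78, i=3, ix=0
  acc=84, i=3, ix=1
  acc=93, i=3, ix=2
  acc=105, i=3, ix=3
  acc=120, i=3, ix=4

Final answer: 120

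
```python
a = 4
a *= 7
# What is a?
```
Trace:
  a=4
  a=28

Final answer: 28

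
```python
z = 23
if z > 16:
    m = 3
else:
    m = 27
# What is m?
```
Trace:
  z=23
  z=23, m=3

Final answer: 3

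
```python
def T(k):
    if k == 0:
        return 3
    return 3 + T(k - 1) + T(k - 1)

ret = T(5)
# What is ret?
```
Call trace (a repeated sub-call is expanded the first time; later identical calls just restate its return value):
T(k=5)
  T(k=4)
    T(k=3)
      T(k=2)
        T(k=1)
          T(k=0)
          -> return 3
          T(k=0)
          -> return 3
        -> return 9
        T(k=1) -> return 9  (same call as traced above)
      -> return 21
      T(k=2) -> return 21  (same call as traced above)
    -> return 45
    T(k=3) -> return 45  (same call as traced above)
  -> return 93
  T(k=4) -> return 93  (same call as traced above)
-> return 189

Final answer: 189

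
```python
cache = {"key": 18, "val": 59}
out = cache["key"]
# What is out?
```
Trace:
  cache={'key': 18, 'val': 59}
  cache={'key': 18, 'val': 59}, out=18

Final answer: 18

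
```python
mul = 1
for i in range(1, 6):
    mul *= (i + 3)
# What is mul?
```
Trace:
  mul=1
  mul=4, i=1
  mul=20, i=2
  mul=120, i=3
  mul=840, i=4
  mul=6720, i=5

Final answer: 6720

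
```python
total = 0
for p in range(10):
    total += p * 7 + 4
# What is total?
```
Trace:
  total=0
  total=4, p=0
  total=15, p=1
  total=33, p=2
  total=58, p=3
  total=90, p=4
  total=129, p=5
  total=175, p=6
  total=228, p=7
  total=288, p=8
  total=355, p=9

Final answer: 355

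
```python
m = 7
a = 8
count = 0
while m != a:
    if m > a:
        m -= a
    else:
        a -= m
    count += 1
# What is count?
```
Trace:
  m=7
  m=7, a=8
  m=7, a=8, count=0
  m=7, a=1, count=1
  m=6, a=1, count=2
  m=5, a=1, count=3
  m=4, a=1, count=4
  m=3, a=1, count=5
  m=2, a=1, count=6
  m=1, a=1, count=7

Final answer: 7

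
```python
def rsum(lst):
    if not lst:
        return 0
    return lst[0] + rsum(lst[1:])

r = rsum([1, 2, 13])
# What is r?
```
Call trace:
rsum(lst=[1, 2, 13])
  rsum(lst=[2, 13])
    rsum(lst=[13])
      rsum(lst=[])
      -> return 0
    -> return 13
  -> return 15
-> return 16

Final answer: 16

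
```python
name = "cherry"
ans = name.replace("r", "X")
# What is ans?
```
Trace:
  name='cherry'
  name='cherry', ans='cheXXy'

Final answer: 'cheXXy'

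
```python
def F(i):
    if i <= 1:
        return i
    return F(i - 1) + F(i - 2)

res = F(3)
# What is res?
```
Call trace:
F(i=3)
  F(i=2)
    F(i=1)
    -> return 1
    F(i=0)
    -> return 0
  -> return 1
  F(i=1)
  -> return 1
-> return 2

Final answer: 2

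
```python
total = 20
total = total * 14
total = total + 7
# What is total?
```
Trace:
  total=20
  total=280
  total=287

Final answer: 287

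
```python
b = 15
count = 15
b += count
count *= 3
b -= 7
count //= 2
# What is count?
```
Trace:
  b=15
  b=15, count=15
  b=30, count=15
  b=30, count=45
  b=23, count=45
  b=23, count=22

Final answer: 22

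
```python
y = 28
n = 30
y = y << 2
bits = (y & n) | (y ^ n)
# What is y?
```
Trace:
  y=28
  y=28, n=30
  y=112, n=30
  y=112, n=30, bits=126

Final answer: 112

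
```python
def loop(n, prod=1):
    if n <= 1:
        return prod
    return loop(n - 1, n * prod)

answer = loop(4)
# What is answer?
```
Call trace:
loop(n=4, prod=1)
  loop(n=3, prod=4)
    loop(n=2, prod=12)
      loop(n=1, prod=24)
      -> return 24
    -> return 24
  -> return 24
-> return 24

Final answer: 24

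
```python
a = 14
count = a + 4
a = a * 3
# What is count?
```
Trace:
  a=14
  a=14, count=18
  a=42, count=18

Final answer: 18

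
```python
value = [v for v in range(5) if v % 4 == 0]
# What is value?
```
Trace:
  v=0
  v=1
  v=2
  v=3
  v=4
  value=[0, 4]

Final answer: [0, 4]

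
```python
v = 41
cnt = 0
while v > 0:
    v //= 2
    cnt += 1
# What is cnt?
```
Trace:
  v=41
  v=41, cnt=0
  v=20, cnt=1
  v=10, cnt=2
  v=5, cnt=3
  v=2, cnt=4
  v=1, cnt=5
  v=0, cnt=6

Final answer: 6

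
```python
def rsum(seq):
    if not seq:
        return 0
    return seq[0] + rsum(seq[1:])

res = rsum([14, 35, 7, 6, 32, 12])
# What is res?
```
Call trace:
rsum(seq=[14, 35, 7, 6, 32, 12])
  rsum(seq=[35, 7, 6, 32, 12])
    rsum(seq=[7, 6, 32, 12])
      rsum(seq=[6, 32, 12])
        rsum(seq=[32, 12])
          rsum(seq=[12])
            rsum(seq=[])
            -> return 0
          -> return 12
        -> return 44
      -> return 50
    -> return 57
  -> return 92
-> return 106

Final answer: 106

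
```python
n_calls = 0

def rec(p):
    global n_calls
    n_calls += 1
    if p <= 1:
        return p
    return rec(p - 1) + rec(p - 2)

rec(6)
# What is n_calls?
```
Call trace (a repeated sub-call is expanded the first time; later identical calls just restate its return value):
rec(p=6)
  rec(p=5)
    rec(p=4)
      rec(p=3)
        rec(p=2)
          rec(p=1)
          -> return 1
          rec(p=0)
          -> return 0
        -> return 1
        rec(p=1)
        -> return 1
      -> return 2
      rec(p=2) -> return 1  (same call as traced above)
    -> return 3
    rec(p=3) -> return 2  (same call as traced above)
  -> return 5
  rec(p=4) -> return 3  (same call as traced above)
-> return 8

n_calls is incremented once per call, so count the calls in each subtree. Let C(p) = number of calls made by rec(p).
C(0) = C(1) = 1 (base case, no recursion); C(p) = 1 + C(p - 1) + C(p - 2) otherwise.
C(2) = 1 + C(1) + C(0) = 1 + 1 + 1 = 3
C(3) = 1 + C(2) + C(1) = 1 + 3 + 1 = 5
C(4) = 1 + C(3) + C(2) = 1 + 5 + 3 = 9
C(5) = 1 + C(4) + C(3) = 1 + 9 + 5 = 15
C(6) = 1 + C(5) + C(4) = 1 + 15 + 9 = 25
n_calls = C(6) = 25

Final answer: 25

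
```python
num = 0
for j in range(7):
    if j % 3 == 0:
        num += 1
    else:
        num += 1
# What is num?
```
Trace:
  num=0
  num=1, j=0
  num=2, j=1
  num=3, j=2
  num=4, j=3
  num=5, j=4
  num=6, j=5
  num=7, j=6

Final answer: 7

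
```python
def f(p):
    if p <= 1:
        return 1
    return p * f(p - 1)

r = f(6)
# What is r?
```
Call trace:
f(p=6)
  f(p=5)
    f(p=4)
      f(p=3)
        f(p=2)
          f(p=1)
          -> return 1
        -> return 2
      -> return 6
    -> return 24
  -> return 120
-> return 720

Final answer: 720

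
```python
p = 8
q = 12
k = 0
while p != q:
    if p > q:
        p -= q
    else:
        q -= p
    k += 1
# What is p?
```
Trace:
  p=8
  p=8, q=12
  p=8, q=12, k=0
  p=8, q=4, k=1
  p=4, q=4, k=2

Final answer: 4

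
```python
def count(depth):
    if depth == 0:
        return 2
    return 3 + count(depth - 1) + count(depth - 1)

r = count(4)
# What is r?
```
Call trace (a repeated sub-call is expanded the first time; later identical calls just restate its return value):
count(depth=4)
  count(depth=3)
    count(depth=2)
      count(depth=1)
        count(depth=0)
        -> return 2
        count(depth=0)
        -> return 2
      -> return 7
      count(depth=1) -> return 7  (same call as traced above)
    -> return 17
    count(depth=2) -> return 17  (same call as traced above)
  -> return 37
  count(depth=3) -> return 37  (same call as traced above)
-> return 77

Final answer: 77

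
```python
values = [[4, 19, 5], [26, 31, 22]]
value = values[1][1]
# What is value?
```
Trace:
  values=[[4, 19, 5], [26, 31, 22]]
  values=[[4, 19, 5], [26, 31, 22]], value=31

Final answer: 31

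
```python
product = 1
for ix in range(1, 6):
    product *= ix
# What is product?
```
Trace:
  product=1
  product=1, ix=1
  product=2, ix=2
  product=6, ix=3
  product=24, ix=4
  product=120, ix=5

Final answer: 120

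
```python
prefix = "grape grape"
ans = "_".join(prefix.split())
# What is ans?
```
Trace:
  prefix='grape grape'
  prefix='grape grape', ans='grape_grape'

Final answer: 'grape_grape'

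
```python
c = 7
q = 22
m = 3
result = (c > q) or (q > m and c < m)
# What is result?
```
Trace:
  c=7
  c=7, q=22
  c=7, q=22, m=3
  c=7, q=22, m=3, result=False

Final answer: False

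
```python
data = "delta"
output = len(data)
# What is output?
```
Trace:
  data='delta'
  data='delta', output=5

Final answer: 5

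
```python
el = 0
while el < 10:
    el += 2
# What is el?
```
Trace:
  el=0
  el=2
  el=4
  el=6
  el=8
  el=10

Final answer: 10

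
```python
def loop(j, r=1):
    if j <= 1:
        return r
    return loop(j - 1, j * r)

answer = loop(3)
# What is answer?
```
Call trace:
loop(j=3, r=1)
  loop(j=2, r=3)
    loop(j=1, r=6)
    -> return 6
  -> return 6
-> return 6

Final answer: 6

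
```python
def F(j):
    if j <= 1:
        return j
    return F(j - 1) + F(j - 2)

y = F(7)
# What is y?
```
Call trace (a repeated sub-call is expanded the first time; later identical calls just restate its return value):
F(j=7)
  F(j=6)
    F(j=5)
      F(j=4)
        F(j=3)
          F(j=2)
            F(j=1)
            -> return 1
            F(j=0)
            -> return 0
          -> return 1
          F(j=1)
          -> return 1
        -> return 2
        F(j=2) -> return 1  (same call as traced above)
      -> return 3
      F(j=3) -> return 2  (same call as traced above)
    -> return 5
    F(j=4) -> return 3  (same call as traced above)
  -> return 8
  F(j=5) -> return 5  (same call as traced above)
-> return 13

Final answer: 13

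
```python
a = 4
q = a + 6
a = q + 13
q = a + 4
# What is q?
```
Trace:
  a=4
  a=4, q=10
  a=23, q=10
  a=23, q=27

Final answer: 27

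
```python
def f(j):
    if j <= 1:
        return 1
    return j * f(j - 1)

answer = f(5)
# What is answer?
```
Call trace:
f(j=5)
  f(j=4)
    f(j=3)
      f(j=2)
        f(j=1)
        -> return 1
      -> return 2
    -> return 6
  -> return 24
-> return 120

Final answer: 120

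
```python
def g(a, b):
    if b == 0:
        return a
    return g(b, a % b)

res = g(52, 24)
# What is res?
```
Call trace:
g(a=52, b=24)
  g(a=24, b=4)
    g(a=4, b=0)
    -> return 4
  -> return 4
-> return 4

Final answer: 4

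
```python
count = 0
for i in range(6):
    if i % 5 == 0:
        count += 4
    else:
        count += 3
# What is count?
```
Trace:
  count=0
  count=4, i=0
  count=7, i=1
  count=10, i=2
  count=13, i=3
  count=16, i=4
  count=20, i=5

Final answer: 20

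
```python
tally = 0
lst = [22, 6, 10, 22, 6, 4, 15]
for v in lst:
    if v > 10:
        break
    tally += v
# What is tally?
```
Trace:
  tally=0
  tally=0, v=22

Final answer: 0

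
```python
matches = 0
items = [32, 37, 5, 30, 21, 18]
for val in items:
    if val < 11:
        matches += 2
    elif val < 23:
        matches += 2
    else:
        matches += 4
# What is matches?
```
Trace:
  matches=0
  matches=4, val=32
  matches=8, val=37
  matches=10, val=5
  matches=14, val=30
  matches=16, val=21
  matches=18, val=18

Final answer: 18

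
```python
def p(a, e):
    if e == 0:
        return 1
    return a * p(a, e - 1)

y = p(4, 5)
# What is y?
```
Call trace:
p(a=4, e=5)
  p(a=4, e=4)
    p(a=4, e=3)
      p(a=4, e=2)
        p(a=4, e=1)
          p(a=4, e=0)
          -> return 1
        -> return 4
      -> return 16
    -> return 64
  -> return 256
-> return 1024

Final answer: 1024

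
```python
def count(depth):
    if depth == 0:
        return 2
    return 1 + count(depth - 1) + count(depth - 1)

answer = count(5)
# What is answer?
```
Call trace (a repeated sub-call is expanded the first time; later identical calls just restate its return value):
count(depth=5)
  count(depth=4)
    count(depth=3)
      count(depth=2)
        count(depth=1)
          count(depth=0)
          -> return 2
          count(depth=0)
          -> return 2
        -> return 5
        count(depth=1) -> return 5  (same call as traced above)
      -> return 11
      count(depth=2) -> return 11  (same call as traced above)
    -> return 23
    count(depth=3) -> return 23  (same call as traced above)
  -> return 47
  count(depth=4) -> return 47  (same call as traced above)
-> return 95

Final answer: 95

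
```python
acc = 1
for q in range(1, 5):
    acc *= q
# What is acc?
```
Trace:
  acc=1
  acc=1, q=1
  acc=2, q=2
  acc=6, q=3
  acc=24, q=4

Final answer: 24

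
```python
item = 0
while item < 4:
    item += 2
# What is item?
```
Trace:
  item=0
  item=2
  item=4

Final answer: 4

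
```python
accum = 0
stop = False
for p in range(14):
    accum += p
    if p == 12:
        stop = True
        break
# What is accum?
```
Trace:
  accum=0
  accum=0, stop=False
  accum=0, stop=False, p=0
  accum=1, stop=False, p=1
  accum=3, stop=False, p=2
  accum=6, stop=False, p=3
  accum=10, stop=False, p=4
  accum=15, stop=False, p=5
  accum=21, stop=False, p=6
  accum=28, stop=False, p=7
  accum=36, stop=False, p=8
  accum=45, stop=False, p=9
  accum=55, stop=False, p=10
  accum=66, stop=False, p=11
  accum=78, stop=True, p=12

Final answer: 78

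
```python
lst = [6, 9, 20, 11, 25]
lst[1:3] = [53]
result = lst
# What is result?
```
Trace:
  lst=[6, 9, 20, 11, 25]
  lst=[6, 53, 11, 25]
  lst=[6, 53, 11, 25], result=[6, 53, 11, 25]

Final answer: [6, 53, 11, 25]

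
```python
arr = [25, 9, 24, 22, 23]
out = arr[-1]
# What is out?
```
Trace:
  arr=[25, 9, 24, 22, 23]
  arr=[25, 9, 24, 22, 23], out=23

Final answer: 23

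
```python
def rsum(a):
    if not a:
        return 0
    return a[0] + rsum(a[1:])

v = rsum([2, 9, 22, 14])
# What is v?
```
Call trace:
rsum(a=[2, 9, 22, 14])
  rsum(a=[9, 22, 14])
    rsum(a=[22, 14])
      rsum(a=[14])
        rsum(a=[])
        -> return 0
      -> return 14
    -> return 36
  -> return 45
-> return 47

Final answer: 47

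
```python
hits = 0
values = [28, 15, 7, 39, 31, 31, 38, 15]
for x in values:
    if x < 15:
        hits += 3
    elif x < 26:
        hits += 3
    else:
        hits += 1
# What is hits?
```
Trace:
  hits=0
  hits=1, x=28
  hits=4, x=15
  hits=7, x=7
  hits=8, x=39
  hits=9, x=31
  hits=10, x=31
  hits=11, x=38
  hits=14, x=15

Final answer: 14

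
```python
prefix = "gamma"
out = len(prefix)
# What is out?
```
Trace:
  prefix='gamma'
  prefix='gamma', out=5

Final answer: 5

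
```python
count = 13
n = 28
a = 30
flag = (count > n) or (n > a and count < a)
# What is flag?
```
Trace:
  count=13
  count=13, n=28
  count=13, n=28, a=30
  count=13, n=28, a=30, flag=False

Final answer: False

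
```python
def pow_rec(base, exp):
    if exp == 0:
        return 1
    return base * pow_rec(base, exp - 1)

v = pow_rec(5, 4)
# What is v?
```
Call trace:
pow_rec(base=5, exp=4)
  pow_rec(base=5, exp=3)
    pow_rec(base=5, exp=2)
      pow_rec(base=5, exp=1)
        pow_rec(base=5, exp=0)
        -> return 1
      -> return 5
    -> return 25
  -> return 125
-> return 625

Final answer: 625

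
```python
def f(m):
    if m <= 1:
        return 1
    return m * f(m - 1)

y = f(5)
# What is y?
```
Call trace:
f(m=5)
  f(m=4)
    f(m=3)
      f(m=2)
        f(m=1)
        -> return 1
      -> return 2
    -> return 6
  -> return 24
-> return 120

Final answer: 120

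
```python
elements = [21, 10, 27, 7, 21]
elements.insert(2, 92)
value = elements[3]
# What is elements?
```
Trace:
  elements=[21, 10, 27, 7, 21]
  elements=[21, 10, 92, 27, 7, 21]
  elements=[21, 10, 92, 27, 7, 21], value=27

Final answer: [21, 10, 92, 27, 7, 21]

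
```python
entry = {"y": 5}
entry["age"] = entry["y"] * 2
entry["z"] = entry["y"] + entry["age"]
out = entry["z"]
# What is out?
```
Trace:
  entry={'y': 5}
  entry={'y': 5, 'age': 10}
  entry={'y': 5, 'age': 10, 'z': 15}
  entry={'y': 5, 'age': 10, 'z': 15}, out=15

Final answer: 15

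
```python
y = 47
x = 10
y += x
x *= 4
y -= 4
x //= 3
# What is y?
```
Trace:
  y=47
  y=47, x=10
  y=57, x=10
  y=57, x=40
  y=53, x=40
  y=53, x=13

Final answer: 53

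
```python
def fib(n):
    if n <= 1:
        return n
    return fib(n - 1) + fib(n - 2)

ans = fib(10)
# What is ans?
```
Call trace (a repeated sub-call is expanded the first time; later identical calls just restate its return value):
fib(n=10)
  fib(n=9)
    fib(n=8)
      fib(n=7)
        fib(n=6)
          fib(n=5)
            fib(n=4)
              fib(n=3)
                fib(n=2)
                  fib(n=1)
                  -> return 1
                  fib(n=0)
                  -> return 0
                -> return 1
                fib(n=1)
                -> return 1
              -> return 2
              fib(n=2) -> return 1  (same call as traced above)
            -> return 3
            fib(n=3) -> return 2  (same call as traced above)
          -> return 5
          fib(n=4) -> return 3  (same call as traced above)
        -> return 8
        fib(n=5) -> return 5  (same call as traced above)
      -> return 13
      fib(n=6) -> return 8  (same call as traced above)
    -> return 21
    fib(n=7) -> return 13  (same call as traced above)
  -> return 34
  fib(n=8) -> return 21  (same call as traced above)
-> return 55

Final answer: 55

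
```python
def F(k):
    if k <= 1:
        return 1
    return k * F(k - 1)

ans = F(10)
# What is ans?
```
Call trace:
F(k=10)
  F(k=9)
    F(k=8)
      F(k=7)
        F(k=6)
          F(k=5)
            F(k=4)
              F(k=3)
                F(k=2)
                  F(k=1)
                  -> return 1
                -> return 2
              -> return 6
            -> return 24
          -> return 120
        -> return 720
      -> return 5040
    -> return 40320
  -> return 362880
-> return 3628800

Final answer: 3628800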